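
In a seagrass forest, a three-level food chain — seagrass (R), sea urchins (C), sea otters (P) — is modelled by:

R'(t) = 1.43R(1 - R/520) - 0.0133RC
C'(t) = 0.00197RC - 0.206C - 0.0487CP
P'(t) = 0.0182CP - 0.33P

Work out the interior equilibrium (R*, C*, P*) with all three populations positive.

From dP/dt = 0: 0.0182C* = 0.33, so C* = 18.1.
From dR/dt = 0: 1.43(1 - R*/520) = 0.0133·18.1, giving R* = 520·(1 - 0.169) = 432.
From dC/dt = 0: 0.00197·432 - 0.206 = 0.0487P*, so P* = 0.646/0.0487 = 13.3.

R* ≈ 432, C* ≈ 18.1, P* ≈ 13.3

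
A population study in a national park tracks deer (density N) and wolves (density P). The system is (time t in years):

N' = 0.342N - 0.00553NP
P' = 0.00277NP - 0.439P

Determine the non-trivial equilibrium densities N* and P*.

Set dP/dt = 0 with P > 0: 0.00277N - 0.439 = 0, so N* = 0.439/0.00277 = 158.
Set dN/dt = 0 with N > 0: 0.342 - 0.00553P = 0, so P* = 0.342/0.00553 = 61.8.

N* ≈ 158, P* ≈ 61.8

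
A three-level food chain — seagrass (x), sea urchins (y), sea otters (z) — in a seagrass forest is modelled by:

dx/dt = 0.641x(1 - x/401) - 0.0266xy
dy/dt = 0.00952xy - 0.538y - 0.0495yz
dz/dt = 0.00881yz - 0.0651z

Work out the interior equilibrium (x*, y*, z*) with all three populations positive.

x* ≈ 278, y* ≈ 7.39, z* ≈ 42.6

From dz/dt = 0: 0.00881y* = 0.0651, so y* = 7.39.
From dx/dt = 0: 0.641(1 - x*/401) = 0.0266·7.39, giving x* = 401·(1 - 0.307) = 278.
From dy/dt = 0: 0.00952·278 - 0.538 = 0.0495z*, so z* = 2.11/0.0495 = 42.6.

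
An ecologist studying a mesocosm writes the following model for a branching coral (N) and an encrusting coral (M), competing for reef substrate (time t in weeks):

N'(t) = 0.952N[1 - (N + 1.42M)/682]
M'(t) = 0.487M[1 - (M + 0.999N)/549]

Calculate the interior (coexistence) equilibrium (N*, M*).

Setting both brackets to zero gives the nullclines N + 1.42M = 682 and 0.999N + M = 549.
Substituting M = 549 - 0.999N into the first: N(1 - 1.42·0.999) = 682 - 1.42·549.
So N* = -97.6/-0.419 = 233, and then M* = 549 - 0.999·233 = 316.

N* ≈ 233, M* ≈ 316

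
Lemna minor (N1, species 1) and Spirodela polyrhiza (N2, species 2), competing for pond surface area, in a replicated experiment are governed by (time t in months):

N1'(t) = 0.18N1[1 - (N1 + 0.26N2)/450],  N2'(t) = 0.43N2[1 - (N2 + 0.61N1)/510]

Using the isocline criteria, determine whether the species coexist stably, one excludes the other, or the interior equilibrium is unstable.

stable coexistence

Compare the nullcline intercepts: K1/α12 = 450/0.26 = 1730 > K2 = 510; K2/α21 = 510/0.61 = 836 > K1 = 450.
Since both inequalities hold, each species can invade when rare, so the interior equilibrium is stable.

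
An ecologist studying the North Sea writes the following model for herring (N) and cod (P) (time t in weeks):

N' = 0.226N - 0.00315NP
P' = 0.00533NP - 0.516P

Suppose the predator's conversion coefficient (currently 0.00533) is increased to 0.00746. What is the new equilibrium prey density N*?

N* ≈ 69.2

At the interior fixed point, setting dP/dt = 0 with P > 0 fixes N* = (predator death rate)/(NP coefficient) — independent of the other coefficients.
With the change, N* = 0.516/0.00746 = 69.2; it falls from 96.8.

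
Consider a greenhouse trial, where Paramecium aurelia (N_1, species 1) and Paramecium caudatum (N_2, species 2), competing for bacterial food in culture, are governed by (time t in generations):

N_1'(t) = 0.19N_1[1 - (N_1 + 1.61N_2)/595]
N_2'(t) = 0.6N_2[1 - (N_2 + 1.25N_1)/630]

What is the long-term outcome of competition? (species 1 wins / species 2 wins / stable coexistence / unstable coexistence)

unstable coexistence (outcome depends on initial conditions)

Compare the nullcline intercepts: K1/α12 = 595/1.61 = 370 < K2 = 630; K2/α21 = 630/1.25 = 504 < K1 = 595.
Since both are reversed, neither can invade when rare; the interior point is a saddle.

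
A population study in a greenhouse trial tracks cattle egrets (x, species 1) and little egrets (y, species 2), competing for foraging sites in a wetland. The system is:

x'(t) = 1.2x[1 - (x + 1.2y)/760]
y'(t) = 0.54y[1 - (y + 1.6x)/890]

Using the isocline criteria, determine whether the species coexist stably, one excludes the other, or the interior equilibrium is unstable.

unstable coexistence (outcome depends on initial conditions)

Compare the nullcline intercepts: K1/α12 = 760/1.2 = 633 < K2 = 890; K2/α21 = 890/1.6 = 556 < K1 = 760.
Since both are reversed, neither can invade when rare; the interior point is a saddle.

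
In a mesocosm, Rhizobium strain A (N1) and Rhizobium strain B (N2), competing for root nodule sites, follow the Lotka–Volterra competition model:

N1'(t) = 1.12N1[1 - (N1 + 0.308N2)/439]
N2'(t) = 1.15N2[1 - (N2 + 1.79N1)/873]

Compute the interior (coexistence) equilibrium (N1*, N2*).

Setting both brackets to zero gives the nullclines N1 + 0.308N2 = 439 and 1.79N1 + N2 = 873.
Substituting N2 = 873 - 1.79N1 into the first: N1(1 - 0.308·1.79) = 439 - 0.308·873.
So N1* = 170/0.449 = 379, and then N2* = 873 - 1.79·379 = 194.

N1* ≈ 379, N2* ≈ 194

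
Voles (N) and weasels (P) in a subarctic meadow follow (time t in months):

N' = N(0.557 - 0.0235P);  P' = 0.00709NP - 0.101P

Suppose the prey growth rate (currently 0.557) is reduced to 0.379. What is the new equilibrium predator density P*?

P* ≈ 16.1

At the interior fixed point, setting dN/dt = 0 with N > 0 fixes P* = (prey growth rate)/(NP coefficient) — independent of the other coefficients.
With the change, P* = 0.379/0.0235 = 16.1; it falls from 23.7.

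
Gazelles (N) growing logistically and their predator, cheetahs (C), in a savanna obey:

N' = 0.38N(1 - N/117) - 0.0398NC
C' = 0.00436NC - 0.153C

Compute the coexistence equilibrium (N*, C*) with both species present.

N* ≈ 35.1, C* ≈ 6.68

From dC/dt = 0 with C > 0: 0.00436N* = 0.153, so N* = 35.1.
Substitute into dN/dt = 0: 0.38(1 - 35.1/117) = 0.0398C*.
The bracket is 0.7, giving C* = 0.266/0.0398 = 6.68.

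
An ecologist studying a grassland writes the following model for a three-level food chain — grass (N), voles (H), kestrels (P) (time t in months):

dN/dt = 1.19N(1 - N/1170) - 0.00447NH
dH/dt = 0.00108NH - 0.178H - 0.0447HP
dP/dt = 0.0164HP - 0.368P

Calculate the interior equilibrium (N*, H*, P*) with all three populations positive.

From dP/dt = 0: 0.0164H* = 0.368, so H* = 22.4.
From dN/dt = 0: 1.19(1 - N*/1170) = 0.00447·22.4, giving N* = 1170·(1 - 0.0843) = 1070.
From dH/dt = 0: 0.00108·1070 - 0.178 = 0.0447P*, so P* = 0.979/0.0447 = 21.9.

N* ≈ 1070, H* ≈ 22.4, P* ≈ 21.9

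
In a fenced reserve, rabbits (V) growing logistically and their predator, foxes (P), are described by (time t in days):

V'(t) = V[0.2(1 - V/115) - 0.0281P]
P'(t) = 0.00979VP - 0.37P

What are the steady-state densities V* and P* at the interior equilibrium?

From dP/dt = 0 with P > 0: 0.00979V* = 0.37, so V* = 37.8.
Substitute into dV/dt = 0: 0.2(1 - 37.8/115) = 0.0281P*.
The bracket is 0.671, giving P* = 0.134/0.0281 = 4.78.

V* ≈ 37.8, P* ≈ 4.78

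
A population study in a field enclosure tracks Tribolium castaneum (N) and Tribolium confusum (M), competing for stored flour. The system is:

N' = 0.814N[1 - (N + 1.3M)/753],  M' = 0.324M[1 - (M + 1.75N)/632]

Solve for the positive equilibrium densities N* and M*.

Setting both brackets to zero gives the nullclines N + 1.3M = 753 and 1.75N + M = 632.
Substituting M = 632 - 1.75N into the first: N(1 - 1.3·1.75) = 753 - 1.3·632.
So N* = -68.6/-1.27 = 53.8, and then M* = 632 - 1.75·53.8 = 538.

N* ≈ 53.8, M* ≈ 538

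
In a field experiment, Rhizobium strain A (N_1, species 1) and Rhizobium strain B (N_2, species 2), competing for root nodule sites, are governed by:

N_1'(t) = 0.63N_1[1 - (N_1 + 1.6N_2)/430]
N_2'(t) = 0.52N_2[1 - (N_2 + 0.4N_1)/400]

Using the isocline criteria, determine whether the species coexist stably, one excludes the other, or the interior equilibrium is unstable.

Compare the nullcline intercepts: K1/α12 = 430/1.6 = 269 < K2 = 400; K2/α21 = 400/0.4 = 1000 > K1 = 430.
Since the inequalities point opposite ways, species 2 can invade but species 1 cannot.

species 2 excludes species 1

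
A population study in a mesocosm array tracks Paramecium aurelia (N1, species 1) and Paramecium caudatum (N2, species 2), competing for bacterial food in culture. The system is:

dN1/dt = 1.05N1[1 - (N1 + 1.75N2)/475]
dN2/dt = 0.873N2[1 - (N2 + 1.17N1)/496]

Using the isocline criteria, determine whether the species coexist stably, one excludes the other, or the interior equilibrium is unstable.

Compare the nullcline intercepts: K1/α12 = 475/1.75 = 271 < K2 = 496; K2/α21 = 496/1.17 = 424 < K1 = 475.
Since both are reversed, neither can invade when rare; the interior point is a saddle.

unstable coexistence (outcome depends on initial conditions)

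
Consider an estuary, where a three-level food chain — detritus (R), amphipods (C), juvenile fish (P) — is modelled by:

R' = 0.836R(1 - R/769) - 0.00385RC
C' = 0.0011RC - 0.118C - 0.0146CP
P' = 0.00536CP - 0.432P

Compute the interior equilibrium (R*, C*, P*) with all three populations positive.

From dP/dt = 0: 0.00536C* = 0.432, so C* = 80.6.
From dR/dt = 0: 0.836(1 - R*/769) = 0.00385·80.6, giving R* = 769·(1 - 0.371) = 484.
From dC/dt = 0: 0.0011·484 - 0.118 = 0.0146P*, so P* = 0.414/0.0146 = 28.4.

R* ≈ 484, C* ≈ 80.6, P* ≈ 28.4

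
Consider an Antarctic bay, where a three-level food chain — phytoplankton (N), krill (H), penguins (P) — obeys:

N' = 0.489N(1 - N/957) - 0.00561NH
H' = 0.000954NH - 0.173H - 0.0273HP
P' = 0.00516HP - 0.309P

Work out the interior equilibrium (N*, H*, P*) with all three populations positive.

N* ≈ 300, H* ≈ 59.9, P* ≈ 4.13

From dP/dt = 0: 0.00516H* = 0.309, so H* = 59.9.
From dN/dt = 0: 0.489(1 - N*/957) = 0.00561·59.9, giving N* = 957·(1 - 0.687) = 300.
From dH/dt = 0: 0.000954·300 - 0.173 = 0.0273P*, so P* = 0.113/0.0273 = 4.13.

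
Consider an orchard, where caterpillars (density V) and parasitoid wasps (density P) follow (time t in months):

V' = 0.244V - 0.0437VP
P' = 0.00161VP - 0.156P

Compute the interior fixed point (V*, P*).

Set dP/dt = 0 with P > 0: 0.00161V - 0.156 = 0, so V* = 0.156/0.00161 = 96.9.
Set dV/dt = 0 with V > 0: 0.244 - 0.0437P = 0, so P* = 0.244/0.0437 = 5.58.

V* ≈ 96.9, P* ≈ 5.58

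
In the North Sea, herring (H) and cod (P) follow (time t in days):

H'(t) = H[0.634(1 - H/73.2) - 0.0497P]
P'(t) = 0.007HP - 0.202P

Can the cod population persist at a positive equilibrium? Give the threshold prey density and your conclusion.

Threshold H = 28.9; K > 28.9, so yes, the predator persists.

The predator equation gives dP/dt > 0 only when H > 0.202/0.007 = 28.9.
Without the predator, H → K = 73.2. Since 73.2 > 28.9, the predator can invade and persist.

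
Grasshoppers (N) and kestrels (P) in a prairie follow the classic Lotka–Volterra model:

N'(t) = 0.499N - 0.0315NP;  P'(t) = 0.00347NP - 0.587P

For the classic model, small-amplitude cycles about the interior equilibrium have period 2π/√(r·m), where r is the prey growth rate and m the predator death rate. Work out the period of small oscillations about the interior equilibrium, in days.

Here r = 0.499 and m = 0.587, so r·m = 0.293.
ω = √0.293 = 0.541 per day, hence T = 2π/ω ≈ 11.6 days.

T ≈ 11.6 days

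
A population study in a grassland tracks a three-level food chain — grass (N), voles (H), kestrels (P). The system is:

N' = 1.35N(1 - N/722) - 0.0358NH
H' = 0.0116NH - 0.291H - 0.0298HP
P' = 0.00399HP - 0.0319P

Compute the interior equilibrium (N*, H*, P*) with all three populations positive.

From dP/dt = 0: 0.00399H* = 0.0319, so H* = 7.99.
From dN/dt = 0: 1.35(1 - N*/722) = 0.0358·7.99, giving N* = 722·(1 - 0.212) = 569.
From dH/dt = 0: 0.0116·569 - 0.291 = 0.0298P*, so P* = 6.31/0.0298 = 212.

N* ≈ 569, H* ≈ 7.99, P* ≈ 212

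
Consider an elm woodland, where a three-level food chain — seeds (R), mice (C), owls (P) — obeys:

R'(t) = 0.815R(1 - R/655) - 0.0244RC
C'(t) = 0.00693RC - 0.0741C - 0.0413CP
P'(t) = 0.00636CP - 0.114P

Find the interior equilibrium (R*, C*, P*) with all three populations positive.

R* ≈ 304, C* ≈ 17.9, P* ≈ 49.1

From dP/dt = 0: 0.00636C* = 0.114, so C* = 17.9.
From dR/dt = 0: 0.815(1 - R*/655) = 0.0244·17.9, giving R* = 655·(1 - 0.537) = 304.
From dC/dt = 0: 0.00693·304 - 0.0741 = 0.0413P*, so P* = 2.03/0.0413 = 49.1.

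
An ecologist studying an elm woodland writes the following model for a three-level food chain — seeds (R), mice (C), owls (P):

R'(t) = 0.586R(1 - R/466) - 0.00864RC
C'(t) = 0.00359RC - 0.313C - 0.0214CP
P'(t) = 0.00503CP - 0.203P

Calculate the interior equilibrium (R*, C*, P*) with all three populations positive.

R* ≈ 189, C* ≈ 40.4, P* ≈ 17

From dP/dt = 0: 0.00503C* = 0.203, so C* = 40.4.
From dR/dt = 0: 0.586(1 - R*/466) = 0.00864·40.4, giving R* = 466·(1 - 0.595) = 189.
From dC/dt = 0: 0.00359·189 - 0.313 = 0.0214P*, so P* = 0.364/0.0214 = 17.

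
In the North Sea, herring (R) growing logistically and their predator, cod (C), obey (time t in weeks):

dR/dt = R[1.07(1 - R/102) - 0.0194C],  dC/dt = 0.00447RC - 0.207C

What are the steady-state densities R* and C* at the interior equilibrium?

From dC/dt = 0 with C > 0: 0.00447R* = 0.207, so R* = 46.3.
Substitute into dR/dt = 0: 1.07(1 - 46.3/102) = 0.0194C*.
The bracket is 0.546, giving C* = 0.584/0.0194 = 30.1.

R* ≈ 46.3, C* ≈ 30.1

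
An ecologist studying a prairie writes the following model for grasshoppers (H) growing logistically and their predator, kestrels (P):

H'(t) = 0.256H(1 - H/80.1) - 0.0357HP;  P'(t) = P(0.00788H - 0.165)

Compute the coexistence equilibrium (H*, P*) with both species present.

From dP/dt = 0 with P > 0: 0.00788H* = 0.165, so H* = 20.9.
Substitute into dH/dt = 0: 0.256(1 - 20.9/80.1) = 0.0357P*.
The bracket is 0.739, giving P* = 0.189/0.0357 = 5.3.

H* ≈ 20.9, P* ≈ 5.3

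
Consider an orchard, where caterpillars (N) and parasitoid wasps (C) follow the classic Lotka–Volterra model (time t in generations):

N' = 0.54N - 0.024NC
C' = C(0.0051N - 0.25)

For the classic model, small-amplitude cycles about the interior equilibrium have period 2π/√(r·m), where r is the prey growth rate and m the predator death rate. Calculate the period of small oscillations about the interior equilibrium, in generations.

T ≈ 17.1 generations

Here r = 0.54 and m = 0.25, so r·m = 0.135.
ω = √0.135 = 0.367 per generation, hence T = 2π/ω ≈ 17.1 generations.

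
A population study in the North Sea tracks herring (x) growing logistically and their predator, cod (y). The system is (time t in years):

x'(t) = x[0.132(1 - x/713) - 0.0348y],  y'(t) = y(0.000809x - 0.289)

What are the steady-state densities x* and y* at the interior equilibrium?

From dy/dt = 0 with y > 0: 0.000809x* = 0.289, so x* = 357.
Substitute into dx/dt = 0: 0.132(1 - 357/713) = 0.0348y*.
The bracket is 0.499, giving y* = 0.0659/0.0348 = 1.89.

x* ≈ 357, y* ≈ 1.89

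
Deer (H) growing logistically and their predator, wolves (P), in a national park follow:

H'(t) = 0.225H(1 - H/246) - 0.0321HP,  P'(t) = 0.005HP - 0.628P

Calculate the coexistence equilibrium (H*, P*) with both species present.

H* ≈ 126, P* ≈ 3.43

From dP/dt = 0 with P > 0: 0.005H* = 0.628, so H* = 126.
Substitute into dH/dt = 0: 0.225(1 - 126/246) = 0.0321P*.
The bracket is 0.489, giving P* = 0.11/0.0321 = 3.43.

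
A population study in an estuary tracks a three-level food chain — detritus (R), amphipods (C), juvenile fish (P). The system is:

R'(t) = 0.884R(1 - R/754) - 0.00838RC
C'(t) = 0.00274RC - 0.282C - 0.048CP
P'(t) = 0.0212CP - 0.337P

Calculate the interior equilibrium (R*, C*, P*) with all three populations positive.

From dP/dt = 0: 0.0212C* = 0.337, so C* = 15.9.
From dR/dt = 0: 0.884(1 - R*/754) = 0.00838·15.9, giving R* = 754·(1 - 0.151) = 640.
From dC/dt = 0: 0.00274·640 - 0.282 = 0.048P*, so P* = 1.47/0.048 = 30.7.

R* ≈ 640, C* ≈ 15.9, P* ≈ 30.7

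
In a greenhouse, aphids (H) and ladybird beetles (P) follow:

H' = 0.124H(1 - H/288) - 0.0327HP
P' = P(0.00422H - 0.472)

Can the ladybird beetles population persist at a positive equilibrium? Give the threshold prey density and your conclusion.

Threshold H = 112; K > 112, so yes, the predator persists.

The predator equation gives dP/dt > 0 only when H > 0.472/0.00422 = 112.
Without the predator, H → K = 288. Since 288 > 112, the predator can invade and persist.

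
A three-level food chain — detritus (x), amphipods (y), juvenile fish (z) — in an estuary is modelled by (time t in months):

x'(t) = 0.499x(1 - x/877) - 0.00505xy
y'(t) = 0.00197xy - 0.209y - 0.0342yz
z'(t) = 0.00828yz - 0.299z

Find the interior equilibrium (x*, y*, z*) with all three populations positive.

From dz/dt = 0: 0.00828y* = 0.299, so y* = 36.1.
From dx/dt = 0: 0.499(1 - x*/877) = 0.00505·36.1, giving x* = 877·(1 - 0.365) = 556.
From dy/dt = 0: 0.00197·556 - 0.209 = 0.0342z*, so z* = 0.887/0.0342 = 25.9.

x* ≈ 556, y* ≈ 36.1, z* ≈ 25.9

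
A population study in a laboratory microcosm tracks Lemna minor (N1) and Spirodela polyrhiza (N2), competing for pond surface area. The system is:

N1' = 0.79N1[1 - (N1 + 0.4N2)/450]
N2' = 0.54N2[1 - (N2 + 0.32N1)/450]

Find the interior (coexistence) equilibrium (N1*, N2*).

Setting both brackets to zero gives the nullclines N1 + 0.4N2 = 450 and 0.32N1 + N2 = 450.
Substituting N2 = 450 - 0.32N1 into the first: N1(1 - 0.4·0.32) = 450 - 0.4·450.
So N1* = 270/0.872 = 310, and then N2* = 450 - 0.32·310 = 351.

N1* ≈ 310, N2* ≈ 351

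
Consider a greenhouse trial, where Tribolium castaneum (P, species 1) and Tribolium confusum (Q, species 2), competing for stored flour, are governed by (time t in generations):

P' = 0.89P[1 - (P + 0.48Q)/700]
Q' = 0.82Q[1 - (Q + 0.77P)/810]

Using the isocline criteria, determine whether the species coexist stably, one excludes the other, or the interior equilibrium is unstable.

stable coexistence

Compare the nullcline intercepts: K1/α12 = 700/0.48 = 1460 > K2 = 810; K2/α21 = 810/0.77 = 1050 > K1 = 700.
Since both inequalities hold, each species can invade when rare, so the interior equilibrium is stable.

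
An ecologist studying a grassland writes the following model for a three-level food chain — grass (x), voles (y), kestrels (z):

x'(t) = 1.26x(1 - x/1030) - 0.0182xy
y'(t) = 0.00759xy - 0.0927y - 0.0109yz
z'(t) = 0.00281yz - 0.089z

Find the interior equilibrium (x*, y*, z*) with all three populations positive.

x* ≈ 559, y* ≈ 31.7, z* ≈ 381

From dz/dt = 0: 0.00281y* = 0.089, so y* = 31.7.
From dx/dt = 0: 1.26(1 - x*/1030) = 0.0182·31.7, giving x* = 1030·(1 - 0.457) = 559.
From dy/dt = 0: 0.00759·559 - 0.0927 = 0.0109z*, so z* = 4.15/0.0109 = 381.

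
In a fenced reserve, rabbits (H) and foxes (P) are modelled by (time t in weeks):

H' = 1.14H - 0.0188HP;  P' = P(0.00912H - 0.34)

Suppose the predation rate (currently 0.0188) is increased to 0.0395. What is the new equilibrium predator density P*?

P* ≈ 28.9

At the interior fixed point, setting dH/dt = 0 with H > 0 fixes P* = (prey growth rate)/(HP coefficient) — independent of the other coefficients.
With the change, P* = 1.14/0.0395 = 28.9; it falls from 60.6.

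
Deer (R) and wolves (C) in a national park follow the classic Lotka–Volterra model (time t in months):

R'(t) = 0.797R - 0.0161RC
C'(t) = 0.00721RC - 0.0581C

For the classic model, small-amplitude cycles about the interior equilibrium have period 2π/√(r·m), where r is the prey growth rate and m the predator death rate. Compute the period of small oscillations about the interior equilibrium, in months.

Here r = 0.797 and m = 0.0581, so r·m = 0.0463.
ω = √0.0463 = 0.215 per month, hence T = 2π/ω ≈ 29.2 months.

T ≈ 29.2 months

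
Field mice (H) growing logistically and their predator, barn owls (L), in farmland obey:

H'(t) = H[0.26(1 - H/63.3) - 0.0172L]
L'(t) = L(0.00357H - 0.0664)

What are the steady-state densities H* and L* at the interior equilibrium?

H* ≈ 18.6, L* ≈ 10.7

From dL/dt = 0 with L > 0: 0.00357H* = 0.0664, so H* = 18.6.
Substitute into dH/dt = 0: 0.26(1 - 18.6/63.3) = 0.0172L*.
The bracket is 0.706, giving L* = 0.184/0.0172 = 10.7.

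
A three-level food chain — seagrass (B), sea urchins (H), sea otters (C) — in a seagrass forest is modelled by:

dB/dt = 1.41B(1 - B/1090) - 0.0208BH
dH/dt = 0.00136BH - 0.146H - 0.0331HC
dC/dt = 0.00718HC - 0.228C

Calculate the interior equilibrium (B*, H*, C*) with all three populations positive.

From dC/dt = 0: 0.00718H* = 0.228, so H* = 31.8.
From dB/dt = 0: 1.41(1 - B*/1090) = 0.0208·31.8, giving B* = 1090·(1 - 0.468) = 579.
From dH/dt = 0: 0.00136·579 - 0.146 = 0.0331C*, so C* = 0.642/0.0331 = 19.4.

B* ≈ 579, H* ≈ 31.8, C* ≈ 19.4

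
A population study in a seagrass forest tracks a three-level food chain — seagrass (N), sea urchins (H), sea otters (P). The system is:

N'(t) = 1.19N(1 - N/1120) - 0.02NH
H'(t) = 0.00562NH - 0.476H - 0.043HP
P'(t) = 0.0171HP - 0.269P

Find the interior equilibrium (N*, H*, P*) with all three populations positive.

From dP/dt = 0: 0.0171H* = 0.269, so H* = 15.7.
From dN/dt = 0: 1.19(1 - N*/1120) = 0.02·15.7, giving N* = 1120·(1 - 0.264) = 824.
From dH/dt = 0: 0.00562·824 - 0.476 = 0.043P*, so P* = 4.15/0.043 = 96.6.

N* ≈ 824, H* ≈ 15.7, P* ≈ 96.6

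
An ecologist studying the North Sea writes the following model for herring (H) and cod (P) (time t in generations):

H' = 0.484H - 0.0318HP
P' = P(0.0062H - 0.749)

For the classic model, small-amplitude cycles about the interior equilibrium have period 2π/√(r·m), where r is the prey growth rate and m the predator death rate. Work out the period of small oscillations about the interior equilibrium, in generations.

T ≈ 10.4 generations

Here r = 0.484 and m = 0.749, so r·m = 0.363.
ω = √0.363 = 0.602 per generation, hence T = 2π/ω ≈ 10.4 generations.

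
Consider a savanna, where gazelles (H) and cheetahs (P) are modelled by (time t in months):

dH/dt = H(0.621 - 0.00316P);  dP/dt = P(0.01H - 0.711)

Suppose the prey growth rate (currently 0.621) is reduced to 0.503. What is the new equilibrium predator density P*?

At the interior fixed point, setting dH/dt = 0 with H > 0 fixes P* = (prey growth rate)/(HP coefficient) — independent of the other coefficients.
With the change, P* = 0.503/0.00316 = 159; it falls from 197.

P* ≈ 159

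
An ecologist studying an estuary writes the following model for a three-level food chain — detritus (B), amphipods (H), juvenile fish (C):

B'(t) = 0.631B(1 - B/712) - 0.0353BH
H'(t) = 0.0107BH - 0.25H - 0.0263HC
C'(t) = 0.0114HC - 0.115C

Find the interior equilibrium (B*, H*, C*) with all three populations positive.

From dC/dt = 0: 0.0114H* = 0.115, so H* = 10.1.
From dB/dt = 0: 0.631(1 - B*/712) = 0.0353·10.1, giving B* = 712·(1 - 0.564) = 310.
From dH/dt = 0: 0.0107·310 - 0.25 = 0.0263C*, so C* = 3.07/0.0263 = 117.

B* ≈ 310, H* ≈ 10.1, C* ≈ 117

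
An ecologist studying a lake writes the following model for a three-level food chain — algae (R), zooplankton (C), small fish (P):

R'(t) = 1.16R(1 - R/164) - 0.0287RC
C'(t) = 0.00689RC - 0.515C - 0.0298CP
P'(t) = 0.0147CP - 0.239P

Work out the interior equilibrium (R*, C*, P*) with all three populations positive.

R* ≈ 98, C* ≈ 16.3, P* ≈ 5.38

From dP/dt = 0: 0.0147C* = 0.239, so C* = 16.3.
From dR/dt = 0: 1.16(1 - R*/164) = 0.0287·16.3, giving R* = 164·(1 - 0.402) = 98.
From dC/dt = 0: 0.00689·98 - 0.515 = 0.0298P*, so P* = 0.16/0.0298 = 5.38.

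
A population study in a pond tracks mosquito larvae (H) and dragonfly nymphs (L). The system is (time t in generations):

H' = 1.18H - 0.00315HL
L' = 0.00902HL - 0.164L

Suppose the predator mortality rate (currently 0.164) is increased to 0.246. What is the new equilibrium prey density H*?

H* ≈ 27.3

At the interior fixed point, setting dL/dt = 0 with L > 0 fixes H* = (predator death rate)/(HL coefficient) — independent of the other coefficients.
With the change, H* = 0.246/0.00902 = 27.3; it rises from 18.2.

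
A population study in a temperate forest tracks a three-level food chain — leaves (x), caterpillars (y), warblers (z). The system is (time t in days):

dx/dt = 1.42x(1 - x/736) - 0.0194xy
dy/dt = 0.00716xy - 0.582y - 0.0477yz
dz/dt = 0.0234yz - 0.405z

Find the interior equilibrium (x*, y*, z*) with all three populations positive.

x* ≈ 562, y* ≈ 17.3, z* ≈ 72.2

From dz/dt = 0: 0.0234y* = 0.405, so y* = 17.3.
From dx/dt = 0: 1.42(1 - x*/736) = 0.0194·17.3, giving x* = 736·(1 - 0.236) = 562.
From dy/dt = 0: 0.00716·562 - 0.582 = 0.0477z*, so z* = 3.44/0.0477 = 72.2.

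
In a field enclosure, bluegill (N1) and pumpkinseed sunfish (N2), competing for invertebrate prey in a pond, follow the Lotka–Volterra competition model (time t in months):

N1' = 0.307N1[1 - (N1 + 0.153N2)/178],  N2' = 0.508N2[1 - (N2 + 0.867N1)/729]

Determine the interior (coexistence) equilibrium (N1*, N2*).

N1* ≈ 76.6, N2* ≈ 663

Setting both brackets to zero gives the nullclines N1 + 0.153N2 = 178 and 0.867N1 + N2 = 729.
Substituting N2 = 729 - 0.867N1 into the first: N1(1 - 0.153·0.867) = 178 - 0.153·729.
So N1* = 66.5/0.867 = 76.6, and then N2* = 729 - 0.867·76.6 = 663.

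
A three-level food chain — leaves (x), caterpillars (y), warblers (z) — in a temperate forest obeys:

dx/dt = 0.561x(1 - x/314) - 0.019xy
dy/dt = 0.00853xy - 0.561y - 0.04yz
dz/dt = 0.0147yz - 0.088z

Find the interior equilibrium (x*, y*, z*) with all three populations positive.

From dz/dt = 0: 0.0147y* = 0.088, so y* = 5.99.
From dx/dt = 0: 0.561(1 - x*/314) = 0.019·5.99, giving x* = 314·(1 - 0.203) = 250.
From dy/dt = 0: 0.00853·250 - 0.561 = 0.04z*, so z* = 1.57/0.04 = 39.4.

x* ≈ 250, y* ≈ 5.99, z* ≈ 39.4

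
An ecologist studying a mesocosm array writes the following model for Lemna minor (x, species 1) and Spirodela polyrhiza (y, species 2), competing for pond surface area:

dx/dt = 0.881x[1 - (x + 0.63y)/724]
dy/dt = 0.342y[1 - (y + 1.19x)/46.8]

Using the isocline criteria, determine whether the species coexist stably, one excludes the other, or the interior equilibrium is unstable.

Compare the nullcline intercepts: K1/α12 = 724/0.63 = 1150 > K2 = 46.8; K2/α21 = 46.8/1.19 = 39.3 < K1 = 724.
Since the inequalities point opposite ways, species 1 can invade but species 2 cannot.

species 1 excludes species 2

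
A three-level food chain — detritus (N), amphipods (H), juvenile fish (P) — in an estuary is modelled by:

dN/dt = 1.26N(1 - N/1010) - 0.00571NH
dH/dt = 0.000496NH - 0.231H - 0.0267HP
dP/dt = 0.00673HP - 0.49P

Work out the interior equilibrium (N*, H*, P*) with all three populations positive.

From dP/dt = 0: 0.00673H* = 0.49, so H* = 72.8.
From dN/dt = 0: 1.26(1 - N*/1010) = 0.00571·72.8, giving N* = 1010·(1 - 0.33) = 677.
From dH/dt = 0: 0.000496·677 - 0.231 = 0.0267P*, so P* = 0.105/0.0267 = 3.92.

N* ≈ 677, H* ≈ 72.8, P* ≈ 3.92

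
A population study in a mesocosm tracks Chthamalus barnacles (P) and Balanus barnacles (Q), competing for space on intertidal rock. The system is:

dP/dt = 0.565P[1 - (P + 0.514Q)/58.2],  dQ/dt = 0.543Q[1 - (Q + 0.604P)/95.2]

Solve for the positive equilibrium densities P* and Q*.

Setting both brackets to zero gives the nullclines P + 0.514Q = 58.2 and 0.604P + Q = 95.2.
Substituting Q = 95.2 - 0.604P into the first: P(1 - 0.514·0.604) = 58.2 - 0.514·95.2.
So P* = 9.27/0.69 = 13.4, and then Q* = 95.2 - 0.604·13.4 = 87.1.

P* ≈ 13.4, Q* ≈ 87.1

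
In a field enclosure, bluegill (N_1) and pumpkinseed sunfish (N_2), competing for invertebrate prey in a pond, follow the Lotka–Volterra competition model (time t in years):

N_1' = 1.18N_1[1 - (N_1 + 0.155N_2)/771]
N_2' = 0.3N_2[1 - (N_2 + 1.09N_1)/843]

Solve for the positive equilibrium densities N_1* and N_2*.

Setting both brackets to zero gives the nullclines N_1 + 0.155N_2 = 771 and 1.09N_1 + N_2 = 843.
Substituting N_2 = 843 - 1.09N_1 into the first: N_1(1 - 0.155·1.09) = 771 - 0.155·843.
So N_1* = 640/0.831 = 771, and then N_2* = 843 - 1.09·771 = 3.14.

N_1* ≈ 771, N_2* ≈ 3.14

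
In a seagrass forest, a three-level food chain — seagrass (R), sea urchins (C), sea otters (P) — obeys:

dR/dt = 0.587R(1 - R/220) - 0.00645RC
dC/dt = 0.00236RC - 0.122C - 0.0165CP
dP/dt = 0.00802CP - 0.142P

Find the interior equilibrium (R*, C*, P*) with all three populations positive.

R* ≈ 177, C* ≈ 17.7, P* ≈ 18

From dP/dt = 0: 0.00802C* = 0.142, so C* = 17.7.
From dR/dt = 0: 0.587(1 - R*/220) = 0.00645·17.7, giving R* = 220·(1 - 0.195) = 177.
From dC/dt = 0: 0.00236·177 - 0.122 = 0.0165P*, so P* = 0.296/0.0165 = 18.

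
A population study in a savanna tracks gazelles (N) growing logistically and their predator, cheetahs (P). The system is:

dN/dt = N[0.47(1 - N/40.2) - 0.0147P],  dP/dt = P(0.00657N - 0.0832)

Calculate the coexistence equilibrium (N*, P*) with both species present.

N* ≈ 12.7, P* ≈ 21.9

From dP/dt = 0 with P > 0: 0.00657N* = 0.0832, so N* = 12.7.
Substitute into dN/dt = 0: 0.47(1 - 12.7/40.2) = 0.0147P*.
The bracket is 0.685, giving P* = 0.322/0.0147 = 21.9.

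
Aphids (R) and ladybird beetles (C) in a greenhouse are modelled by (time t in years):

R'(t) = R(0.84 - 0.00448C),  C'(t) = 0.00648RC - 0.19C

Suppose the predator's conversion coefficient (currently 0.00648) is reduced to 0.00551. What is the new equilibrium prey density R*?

At the interior fixed point, setting dC/dt = 0 with C > 0 fixes R* = (predator death rate)/(RC coefficient) — independent of the other coefficients.
With the change, R* = 0.19/0.00551 = 34.5; it rises from 29.3.

R* ≈ 34.5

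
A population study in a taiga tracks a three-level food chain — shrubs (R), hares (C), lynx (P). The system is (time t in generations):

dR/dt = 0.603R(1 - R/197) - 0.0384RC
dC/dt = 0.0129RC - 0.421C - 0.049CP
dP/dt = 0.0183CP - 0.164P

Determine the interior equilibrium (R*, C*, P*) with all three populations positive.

From dP/dt = 0: 0.0183C* = 0.164, so C* = 8.96.
From dR/dt = 0: 0.603(1 - R*/197) = 0.0384·8.96, giving R* = 197·(1 - 0.571) = 84.6.
From dC/dt = 0: 0.0129·84.6 - 0.421 = 0.049P*, so P* = 0.67/0.049 = 13.7.

R* ≈ 84.6, C* ≈ 8.96, P* ≈ 13.7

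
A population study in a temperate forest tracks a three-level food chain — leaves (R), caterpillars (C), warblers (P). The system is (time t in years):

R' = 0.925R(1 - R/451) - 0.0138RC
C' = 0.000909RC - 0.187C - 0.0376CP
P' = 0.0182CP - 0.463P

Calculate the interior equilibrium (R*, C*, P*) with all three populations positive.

From dP/dt = 0: 0.0182C* = 0.463, so C* = 25.4.
From dR/dt = 0: 0.925(1 - R*/451) = 0.0138·25.4, giving R* = 451·(1 - 0.38) = 280.
From dC/dt = 0: 0.000909·280 - 0.187 = 0.0376P*, so P* = 0.0674/0.0376 = 1.79.

R* ≈ 280, C* ≈ 25.4, P* ≈ 1.79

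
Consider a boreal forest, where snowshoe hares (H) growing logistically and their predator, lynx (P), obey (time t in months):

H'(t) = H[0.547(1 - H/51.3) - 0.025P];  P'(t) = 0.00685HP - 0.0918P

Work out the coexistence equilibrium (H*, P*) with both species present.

From dP/dt = 0 with P > 0: 0.00685H* = 0.0918, so H* = 13.4.
Substitute into dH/dt = 0: 0.547(1 - 13.4/51.3) = 0.025P*.
The bracket is 0.739, giving P* = 0.404/0.025 = 16.2.

H* ≈ 13.4, P* ≈ 16.2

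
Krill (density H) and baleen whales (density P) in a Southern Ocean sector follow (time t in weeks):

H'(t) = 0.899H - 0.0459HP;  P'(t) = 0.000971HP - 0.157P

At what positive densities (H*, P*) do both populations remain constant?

H* ≈ 162, P* ≈ 19.6

Set dP/dt = 0 with P > 0: 0.000971H - 0.157 = 0, so H* = 0.157/0.000971 = 162.
Set dH/dt = 0 with H > 0: 0.899 - 0.0459P = 0, so P* = 0.899/0.0459 = 19.6.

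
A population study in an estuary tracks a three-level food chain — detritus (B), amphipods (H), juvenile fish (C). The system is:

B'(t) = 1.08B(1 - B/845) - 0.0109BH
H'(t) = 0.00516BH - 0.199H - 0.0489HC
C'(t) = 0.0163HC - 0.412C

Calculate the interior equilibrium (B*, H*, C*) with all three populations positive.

From dC/dt = 0: 0.0163H* = 0.412, so H* = 25.3.
From dB/dt = 0: 1.08(1 - B*/845) = 0.0109·25.3, giving B* = 845·(1 - 0.255) = 629.
From dH/dt = 0: 0.00516·629 - 0.199 = 0.0489C*, so C* = 3.05/0.0489 = 62.3.

B* ≈ 629, H* ≈ 25.3, C* ≈ 62.3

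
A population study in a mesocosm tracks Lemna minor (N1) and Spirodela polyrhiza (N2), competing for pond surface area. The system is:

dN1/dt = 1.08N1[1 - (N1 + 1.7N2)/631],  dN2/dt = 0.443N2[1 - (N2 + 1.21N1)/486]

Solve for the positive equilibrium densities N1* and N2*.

Setting both brackets to zero gives the nullclines N1 + 1.7N2 = 631 and 1.21N1 + N2 = 486.
Substituting N2 = 486 - 1.21N1 into the first: N1(1 - 1.7·1.21) = 631 - 1.7·486.
So N1* = -195/-1.06 = 185, and then N2* = 486 - 1.21·185 = 263.

N1* ≈ 185, N2* ≈ 263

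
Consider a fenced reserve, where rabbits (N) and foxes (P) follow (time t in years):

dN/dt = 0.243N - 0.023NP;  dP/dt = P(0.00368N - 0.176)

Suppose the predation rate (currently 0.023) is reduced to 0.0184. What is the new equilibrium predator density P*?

At the interior fixed point, setting dN/dt = 0 with N > 0 fixes P* = (prey growth rate)/(NP coefficient) — independent of the other coefficients.
With the change, P* = 0.243/0.0184 = 13.2; it rises from 10.6.

P* ≈ 13.2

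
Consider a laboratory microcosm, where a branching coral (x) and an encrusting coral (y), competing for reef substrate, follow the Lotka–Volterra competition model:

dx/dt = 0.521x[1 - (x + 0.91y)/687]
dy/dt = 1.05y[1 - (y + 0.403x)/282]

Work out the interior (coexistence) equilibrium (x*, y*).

x* ≈ 680, y* ≈ 8.12

Setting both brackets to zero gives the nullclines x + 0.91y = 687 and 0.403x + y = 282.
Substituting y = 282 - 0.403x into the first: x(1 - 0.91·0.403) = 687 - 0.91·282.
So x* = 430/0.633 = 680, and then y* = 282 - 0.403·680 = 8.12.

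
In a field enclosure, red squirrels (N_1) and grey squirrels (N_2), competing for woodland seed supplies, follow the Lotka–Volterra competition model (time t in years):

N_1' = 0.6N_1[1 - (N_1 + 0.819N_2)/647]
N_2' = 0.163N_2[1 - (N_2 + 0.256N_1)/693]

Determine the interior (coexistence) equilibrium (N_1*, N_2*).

N_1* ≈ 101, N_2* ≈ 667

Setting both brackets to zero gives the nullclines N_1 + 0.819N_2 = 647 and 0.256N_1 + N_2 = 693.
Substituting N_2 = 693 - 0.256N_1 into the first: N_1(1 - 0.819·0.256) = 647 - 0.819·693.
So N_1* = 79.4/0.79 = 101, and then N_2* = 693 - 0.256·101 = 667.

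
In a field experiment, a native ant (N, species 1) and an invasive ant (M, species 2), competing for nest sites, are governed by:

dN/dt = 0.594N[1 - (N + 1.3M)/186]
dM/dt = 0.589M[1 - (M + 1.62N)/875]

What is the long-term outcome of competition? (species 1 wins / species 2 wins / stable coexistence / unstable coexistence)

Compare the nullcline intercepts: K1/α12 = 186/1.3 = 143 < K2 = 875; K2/α21 = 875/1.62 = 540 > K1 = 186.
Since the inequalities point opposite ways, species 2 can invade but species 1 cannot.

species 2 excludes species 1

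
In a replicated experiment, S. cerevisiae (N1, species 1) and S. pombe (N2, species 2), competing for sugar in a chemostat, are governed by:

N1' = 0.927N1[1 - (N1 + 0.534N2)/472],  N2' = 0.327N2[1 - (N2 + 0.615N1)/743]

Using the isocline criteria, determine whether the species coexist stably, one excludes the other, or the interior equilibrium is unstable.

Compare the nullcline intercepts: K1/α12 = 472/0.534 = 884 > K2 = 743; K2/α21 = 743/0.615 = 1210 > K1 = 472.
Since both inequalities hold, each species can invade when rare, so the interior equilibrium is stable.

stable coexistence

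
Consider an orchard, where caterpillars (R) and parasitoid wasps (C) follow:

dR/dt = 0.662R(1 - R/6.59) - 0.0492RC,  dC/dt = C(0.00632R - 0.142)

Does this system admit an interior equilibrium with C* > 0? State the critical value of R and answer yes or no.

Threshold R = 22.5; K < 22.5, so no, the predator goes extinct.

The predator equation gives dC/dt > 0 only when R > 0.142/0.00632 = 22.5.
Without the predator, R → K = 6.59. Since 6.59 < 22.5, the predator cannot invade.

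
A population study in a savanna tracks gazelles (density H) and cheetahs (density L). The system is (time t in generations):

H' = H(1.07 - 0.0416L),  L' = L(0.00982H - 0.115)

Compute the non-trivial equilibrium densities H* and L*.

Set dL/dt = 0 with L > 0: 0.00982H - 0.115 = 0, so H* = 0.115/0.00982 = 11.7.
Set dH/dt = 0 with H > 0: 1.07 - 0.0416L = 0, so L* = 1.07/0.0416 = 25.7.

H* ≈ 11.7, L* ≈ 25.7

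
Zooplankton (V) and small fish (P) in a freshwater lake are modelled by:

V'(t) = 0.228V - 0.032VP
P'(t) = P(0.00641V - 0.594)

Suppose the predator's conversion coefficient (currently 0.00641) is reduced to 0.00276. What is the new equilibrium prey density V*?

V* ≈ 215

At the interior fixed point, setting dP/dt = 0 with P > 0 fixes V* = (predator death rate)/(VP coefficient) — independent of the other coefficients.
With the change, V* = 0.594/0.00276 = 215; it rises from 92.7.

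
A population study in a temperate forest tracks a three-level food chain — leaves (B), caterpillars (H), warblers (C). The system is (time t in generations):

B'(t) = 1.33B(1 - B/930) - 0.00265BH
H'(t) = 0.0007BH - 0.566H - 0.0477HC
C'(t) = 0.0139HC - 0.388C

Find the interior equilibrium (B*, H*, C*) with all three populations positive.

B* ≈ 878, H* ≈ 27.9, C* ≈ 1.02

From dC/dt = 0: 0.0139H* = 0.388, so H* = 27.9.
From dB/dt = 0: 1.33(1 - B*/930) = 0.00265·27.9, giving B* = 930·(1 - 0.0556) = 878.
From dH/dt = 0: 0.0007·878 - 0.566 = 0.0477C*, so C* = 0.0488/0.0477 = 1.02.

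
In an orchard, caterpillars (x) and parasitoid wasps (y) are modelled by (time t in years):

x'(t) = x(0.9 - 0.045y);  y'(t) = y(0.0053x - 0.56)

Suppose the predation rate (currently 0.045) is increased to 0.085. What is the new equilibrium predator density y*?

y* ≈ 10.6

At the interior fixed point, setting dx/dt = 0 with x > 0 fixes y* = (prey growth rate)/(xy coefficient) — independent of the other coefficients.
With the change, y* = 0.9/0.085 = 10.6; it falls from 20.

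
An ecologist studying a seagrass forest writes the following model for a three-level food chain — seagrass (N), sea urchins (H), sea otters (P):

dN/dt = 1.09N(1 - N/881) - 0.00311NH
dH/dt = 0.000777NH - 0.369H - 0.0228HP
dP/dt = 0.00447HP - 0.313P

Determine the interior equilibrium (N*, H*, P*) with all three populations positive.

N* ≈ 705, H* ≈ 70, P* ≈ 7.84

From dP/dt = 0: 0.00447H* = 0.313, so H* = 70.
From dN/dt = 0: 1.09(1 - N*/881) = 0.00311·70, giving N* = 881·(1 - 0.2) = 705.
From dH/dt = 0: 0.000777·705 - 0.369 = 0.0228P*, so P* = 0.179/0.0228 = 7.84.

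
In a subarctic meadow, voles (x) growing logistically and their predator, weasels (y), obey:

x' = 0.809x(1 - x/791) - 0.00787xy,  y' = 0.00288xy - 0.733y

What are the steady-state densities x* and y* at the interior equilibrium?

x* ≈ 255, y* ≈ 69.7

From dy/dt = 0 with y > 0: 0.00288x* = 0.733, so x* = 255.
Substitute into dx/dt = 0: 0.809(1 - 255/791) = 0.00787y*.
The bracket is 0.678, giving y* = 0.549/0.00787 = 69.7.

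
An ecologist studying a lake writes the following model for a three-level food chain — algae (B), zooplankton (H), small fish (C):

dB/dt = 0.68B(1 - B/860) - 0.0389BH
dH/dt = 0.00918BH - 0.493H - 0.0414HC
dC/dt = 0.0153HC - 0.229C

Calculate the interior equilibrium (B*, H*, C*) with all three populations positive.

From dC/dt = 0: 0.0153H* = 0.229, so H* = 15.
From dB/dt = 0: 0.68(1 - B*/860) = 0.0389·15, giving B* = 860·(1 - 0.856) = 124.
From dH/dt = 0: 0.00918·124 - 0.493 = 0.0414C*, so C* = 0.642/0.0414 = 15.5.

B* ≈ 124, H* ≈ 15, C* ≈ 15.5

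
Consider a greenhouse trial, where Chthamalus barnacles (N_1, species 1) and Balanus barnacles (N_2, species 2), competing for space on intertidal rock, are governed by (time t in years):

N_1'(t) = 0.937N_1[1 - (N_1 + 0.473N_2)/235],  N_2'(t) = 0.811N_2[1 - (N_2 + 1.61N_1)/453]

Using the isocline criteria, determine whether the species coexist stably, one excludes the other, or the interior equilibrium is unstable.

stable coexistence

Compare the nullcline intercepts: K1/α12 = 235/0.473 = 497 > K2 = 453; K2/α21 = 453/1.61 = 281 > K1 = 235.
Since both inequalities hold, each species can invade when rare, so the interior equilibrium is stable.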